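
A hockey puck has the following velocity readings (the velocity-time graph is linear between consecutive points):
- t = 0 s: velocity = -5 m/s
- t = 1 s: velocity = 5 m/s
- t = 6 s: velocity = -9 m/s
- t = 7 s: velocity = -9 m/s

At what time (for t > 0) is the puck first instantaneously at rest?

t = 0.5 s

v changes sign on 0–1 s (from -5 to 5); the graph is linear there, so v = 0 at t = 0 + (5)·(1 − 0)/(5 − -5) = 0.5 s.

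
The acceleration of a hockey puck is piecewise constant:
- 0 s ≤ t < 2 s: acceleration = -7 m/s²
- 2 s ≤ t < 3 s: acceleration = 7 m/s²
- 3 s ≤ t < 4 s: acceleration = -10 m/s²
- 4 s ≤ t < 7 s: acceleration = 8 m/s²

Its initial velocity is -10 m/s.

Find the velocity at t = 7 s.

Δv equals the area under the a-t graph; then v = v₀ + Δv.
0–2 s: -7 × 2 = -14 m/s
2–3 s: 7 × 1 = 7 m/s
3–4 s: -10 × 1 = -10 m/s
4–7 s: 8 × 3 = 24 m/s
Δv = 7 m/s, so v(7) = -10 + (7) = -3 m/s.

-3 m/s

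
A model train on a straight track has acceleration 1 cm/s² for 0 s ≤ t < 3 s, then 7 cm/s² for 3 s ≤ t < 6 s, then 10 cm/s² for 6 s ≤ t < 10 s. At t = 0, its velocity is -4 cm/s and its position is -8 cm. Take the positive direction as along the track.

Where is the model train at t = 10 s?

On each constant-a segment, Δv = aΔt and Δx = v₀Δt + ½aΔt²; chain segment to segment.
0–3 s: v starts -4 cm/s; Δx = -4·3 + ½·1·3² = -7.5 cm; v ends -1 cm/s.
3–6 s: v starts -1 cm/s; Δx = -1·3 + ½·7·3² = 28.5 cm; v ends 20 cm/s.
6–10 s: v starts 20 cm/s; Δx = 20·4 + ½·10·4² = 160 cm; v ends 60 cm/s.
x(10) = -8 + Σ Δx = 173 cm.

173 cm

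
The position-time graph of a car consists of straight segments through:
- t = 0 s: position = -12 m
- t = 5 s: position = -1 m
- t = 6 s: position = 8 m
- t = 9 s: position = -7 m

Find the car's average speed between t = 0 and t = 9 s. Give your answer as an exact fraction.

35/9 m/s

Average speed = (total path length)/(elapsed time); on a piecewise-linear x-t graph the path length is Σ|Δx|.
0–5 s: |Δx| = |-1 − -12| = 11 m
5–6 s: |Δx| = |8 − -1| = 9 m
6–9 s: |Δx| = |-7 − 8| = 15 m
Total path = 35 m; average speed = 35/9 = 35/9 m/s.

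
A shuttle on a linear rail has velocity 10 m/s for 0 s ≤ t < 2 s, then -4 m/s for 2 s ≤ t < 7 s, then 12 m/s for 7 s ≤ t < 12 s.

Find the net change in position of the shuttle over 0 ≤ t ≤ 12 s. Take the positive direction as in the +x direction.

Displacement is the signed area under the v-t curve.
0–2 s: 10 × 2 = 20 m
2–7 s: -4 × 5 = -20 m
7–12 s: 12 × 5 = 60 m
Net displacement = 60 m

60 m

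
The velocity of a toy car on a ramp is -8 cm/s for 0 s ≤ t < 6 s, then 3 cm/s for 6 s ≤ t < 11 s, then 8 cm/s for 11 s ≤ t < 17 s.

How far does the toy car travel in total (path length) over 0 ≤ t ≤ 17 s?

Distance (not displacement) is the total path length: add the absolute areas under v-t.
0–6 s: |-8| × 6 = 48 cm
6–11 s: |3| × 5 = 15 cm
11–17 s: |8| × 6 = 48 cm
Total distance = 111 cm

111 cm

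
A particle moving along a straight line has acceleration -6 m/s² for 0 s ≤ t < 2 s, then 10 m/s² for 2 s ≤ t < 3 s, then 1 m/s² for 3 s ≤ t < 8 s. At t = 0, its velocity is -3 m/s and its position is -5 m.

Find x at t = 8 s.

On each constant-a segment, Δv = aΔt and Δx = v₀Δt + ½aΔt²; chain segment to segment.
0–2 s: v starts -3 m/s; Δx = -3·2 + ½·-6·2² = -18 m; v ends -15 m/s.
2–3 s: v starts -15 m/s; Δx = -15·1 + ½·10·1² = -10 m; v ends -5 m/s.
3–8 s: v starts -5 m/s; Δx = -5·5 + ½·1·5² = -12.5 m; v ends 0 m/s.
x(8) = -5 + Σ Δx = -45.5 m.

-45.5 m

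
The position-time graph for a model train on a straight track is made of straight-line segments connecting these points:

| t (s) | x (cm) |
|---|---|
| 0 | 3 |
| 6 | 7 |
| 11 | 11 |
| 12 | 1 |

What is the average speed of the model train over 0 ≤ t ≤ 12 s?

Average speed = (total path length)/(elapsed time); on a piecewise-linear x-t graph the path length is Σ|Δx|.
0–6 s: |Δx| = |7 − 3| = 4 cm
6–11 s: |Δx| = |11 − 7| = 4 cm
11–12 s: |Δx| = |1 − 11| = 10 cm
Total path = 18 cm; average speed = 18/12 = 1.5 cm/s.

1.5 cm/s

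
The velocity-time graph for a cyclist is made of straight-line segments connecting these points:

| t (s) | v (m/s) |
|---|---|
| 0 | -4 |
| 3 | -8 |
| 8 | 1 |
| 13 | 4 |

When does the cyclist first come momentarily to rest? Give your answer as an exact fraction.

v changes sign on 3–8 s (from -8 to 1); the graph is linear there, so v = 0 at t = 3 + (8)·(8 − 3)/(1 − -8) = 67/9 s.

t = 67/9 s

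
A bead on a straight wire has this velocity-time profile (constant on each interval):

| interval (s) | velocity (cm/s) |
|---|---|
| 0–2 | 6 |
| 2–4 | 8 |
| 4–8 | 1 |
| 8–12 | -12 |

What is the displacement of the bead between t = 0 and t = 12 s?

-16 cm

Displacement is the signed area under the v-t curve.
0–2 s: 6 × 2 = 12 cm
2–4 s: 8 × 2 = 16 cm
4–8 s: 1 × 4 = 4 cm
8–12 s: -12 × 4 = -48 cm
Net displacement = -16 cm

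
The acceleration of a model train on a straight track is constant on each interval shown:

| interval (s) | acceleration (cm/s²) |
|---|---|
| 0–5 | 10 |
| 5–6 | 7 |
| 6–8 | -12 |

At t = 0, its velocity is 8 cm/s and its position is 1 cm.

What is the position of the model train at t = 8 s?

On each constant-a segment, Δv = aΔt and Δx = v₀Δt + ½aΔt²; chain segment to segment.
0–5 s: v starts 8 cm/s; Δx = 8·5 + ½·10·5² = 165 cm; v ends 58 cm/s.
5–6 s: v starts 58 cm/s; Δx = 58·1 + ½·7·1² = 61.5 cm; v ends 65 cm/s.
6–8 s: v starts 65 cm/s; Δx = 65·2 + ½·-12·2² = 106 cm; v ends 41 cm/s.
x(8) = 1 + Σ Δx = 333.5 cm.

333.5 cm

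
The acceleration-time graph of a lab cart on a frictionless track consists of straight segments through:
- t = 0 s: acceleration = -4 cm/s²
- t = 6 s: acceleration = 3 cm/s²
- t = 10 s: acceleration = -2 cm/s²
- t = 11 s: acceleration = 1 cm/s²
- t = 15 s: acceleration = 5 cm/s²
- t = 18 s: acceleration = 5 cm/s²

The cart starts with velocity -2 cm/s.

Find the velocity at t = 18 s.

23.5 cm/s

Δv equals the area under the a-t graph; then v = v₀ + Δv.
0–6 s: ½(-4 + 3)(6) = -3 cm/s
6–10 s: ½(3 + -2)(4) = 2 cm/s
10–11 s: ½(-2 + 1)(1) = -0.5 cm/s
11–15 s: ½(1 + 5)(4) = 12 cm/s
15–18 s: 5 × 3 = 15 cm/s
Δv = 25.5 cm/s, so v(18) = -2 + (25.5) = 23.5 cm/s.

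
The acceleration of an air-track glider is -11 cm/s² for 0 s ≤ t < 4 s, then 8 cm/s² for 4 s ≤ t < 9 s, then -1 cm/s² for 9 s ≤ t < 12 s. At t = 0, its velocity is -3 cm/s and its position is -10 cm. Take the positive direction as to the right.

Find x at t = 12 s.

-270.5 cm

On each constant-a segment, Δv = aΔt and Δx = v₀Δt + ½aΔt²; chain segment to segment.
0–4 s: v starts -3 cm/s; Δx = -3·4 + ½·-11·4² = -100 cm; v ends -47 cm/s.
4–9 s: v starts -47 cm/s; Δx = -47·5 + ½·8·5² = -135 cm; v ends -7 cm/s.
9–12 s: v starts -7 cm/s; Δx = -7·3 + ½·-1·3² = -25.5 cm; v ends -10 cm/s.
x(12) = -10 + Σ Δx = -270.5 cm.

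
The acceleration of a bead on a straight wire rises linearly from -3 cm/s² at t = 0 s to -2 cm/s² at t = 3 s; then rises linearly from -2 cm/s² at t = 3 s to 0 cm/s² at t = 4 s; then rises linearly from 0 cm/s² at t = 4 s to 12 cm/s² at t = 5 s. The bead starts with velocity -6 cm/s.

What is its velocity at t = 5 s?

Δv equals the area under the a-t graph; then v = v₀ + Δv.
0–3 s: ½(-3 + -2)(3) = -7.5 cm/s
3–4 s: ½(-2 + 0)(1) = -1 cm/s
4–5 s: ½(0 + 12)(1) = 6 cm/s
Δv = -2.5 cm/s, so v(5) = -6 + (-2.5) = -8.5 cm/s.

-8.5 cm/s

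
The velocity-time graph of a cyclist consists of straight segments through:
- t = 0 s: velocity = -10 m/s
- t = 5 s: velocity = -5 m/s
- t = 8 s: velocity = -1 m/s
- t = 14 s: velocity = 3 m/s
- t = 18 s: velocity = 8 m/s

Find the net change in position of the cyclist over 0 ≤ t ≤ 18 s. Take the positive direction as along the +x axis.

-18.5 m

Displacement is the signed area under the v-t curve.
0–5 s: ½(-10 + -5)(5) = -37.5 m
5–8 s: ½(-5 + -1)(3) = -9 m
8–14 s: ½(-1 + 3)(6) = 6 m
14–18 s: ½(3 + 8)(4) = 22 m
Net displacement = -18.5 m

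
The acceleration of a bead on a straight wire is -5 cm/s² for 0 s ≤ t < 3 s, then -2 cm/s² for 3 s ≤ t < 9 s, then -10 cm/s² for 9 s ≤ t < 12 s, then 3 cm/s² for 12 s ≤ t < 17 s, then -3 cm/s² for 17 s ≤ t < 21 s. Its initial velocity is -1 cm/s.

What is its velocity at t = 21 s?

Δv equals the area under the a-t graph; then v = v₀ + Δv.
0–3 s: -5 × 3 = -15 cm/s
3–9 s: -2 × 6 = -12 cm/s
9–12 s: -10 × 3 = -30 cm/s
12–17 s: 3 × 5 = 15 cm/s
17–21 s: -3 × 4 = -12 cm/s
Δv = -54 cm/s, so v(21) = -1 + (-54) = -55 cm/s.

-55 cm/s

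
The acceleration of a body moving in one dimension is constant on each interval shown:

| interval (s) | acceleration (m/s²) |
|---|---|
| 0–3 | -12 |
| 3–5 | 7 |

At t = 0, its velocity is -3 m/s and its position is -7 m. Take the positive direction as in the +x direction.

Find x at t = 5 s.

-134 m

On each constant-a segment, Δv = aΔt and Δx = v₀Δt + ½aΔt²; chain segment to segment.
0–3 s: v starts -3 m/s; Δx = -3·3 + ½·-12·3² = -63 m; v ends -39 m/s.
3–5 s: v starts -39 m/s; Δx = -39·2 + ½·7·2² = -64 m; v ends -25 m/s.
x(5) = -7 + Σ Δx = -134 m.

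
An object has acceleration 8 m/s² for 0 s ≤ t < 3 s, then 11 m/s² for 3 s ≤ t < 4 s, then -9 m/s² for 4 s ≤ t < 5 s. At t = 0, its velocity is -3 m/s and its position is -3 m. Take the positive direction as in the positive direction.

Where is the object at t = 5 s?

On each constant-a segment, Δv = aΔt and Δx = v₀Δt + ½aΔt²; chain segment to segment.
0–3 s: v starts -3 m/s; Δx = -3·3 + ½·8·3² = 27 m; v ends 21 m/s.
3–4 s: v starts 21 m/s; Δx = 21·1 + ½·11·1² = 26.5 m; v ends 32 m/s.
4–5 s: v starts 32 m/s; Δx = 32·1 + ½·-9·1² = 27.5 m; v ends 23 m/s.
x(5) = -3 + Σ Δx = 78 m.

78 m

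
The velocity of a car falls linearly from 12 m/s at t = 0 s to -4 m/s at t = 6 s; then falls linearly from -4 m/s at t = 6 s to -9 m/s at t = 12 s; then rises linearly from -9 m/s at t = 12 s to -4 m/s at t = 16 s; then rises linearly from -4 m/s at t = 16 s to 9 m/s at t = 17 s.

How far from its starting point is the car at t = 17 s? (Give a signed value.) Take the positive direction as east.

Net displacement equals the area under the velocity-time graph (areas below the axis count negative).
0–6 s: ½(12 + -4)(6) = 24 m
6–12 s: ½(-4 + -9)(6) = -39 m
12–16 s: ½(-9 + -4)(4) = -26 m
16–17 s: ½(-4 + 9)(1) = 2.5 m
Net displacement = -38.5 m

-38.5 m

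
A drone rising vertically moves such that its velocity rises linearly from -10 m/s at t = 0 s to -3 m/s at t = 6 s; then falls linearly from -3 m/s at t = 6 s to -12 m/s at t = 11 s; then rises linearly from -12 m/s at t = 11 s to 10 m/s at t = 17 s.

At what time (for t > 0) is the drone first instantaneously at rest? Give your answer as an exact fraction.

t = 157/11 s

v changes sign on 11–17 s (from -12 to 10); the graph is linear there, so v = 0 at t = 11 + (12)·(17 − 11)/(10 − -12) = 157/11 s.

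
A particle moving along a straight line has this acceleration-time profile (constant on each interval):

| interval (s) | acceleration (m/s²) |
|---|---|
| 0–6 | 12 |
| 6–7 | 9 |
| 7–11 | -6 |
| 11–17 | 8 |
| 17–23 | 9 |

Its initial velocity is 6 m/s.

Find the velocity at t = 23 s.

165 m/s

Δv equals the area under the a-t graph; then v = v₀ + Δv.
0–6 s: 12 × 6 = 72 m/s
6–7 s: 9 × 1 = 9 m/s
7–11 s: -6 × 4 = -24 m/s
11–17 s: 8 × 6 = 48 m/s
17–23 s: 9 × 6 = 54 m/s
Δv = 159 m/s, so v(23) = 6 + (159) = 165 m/s.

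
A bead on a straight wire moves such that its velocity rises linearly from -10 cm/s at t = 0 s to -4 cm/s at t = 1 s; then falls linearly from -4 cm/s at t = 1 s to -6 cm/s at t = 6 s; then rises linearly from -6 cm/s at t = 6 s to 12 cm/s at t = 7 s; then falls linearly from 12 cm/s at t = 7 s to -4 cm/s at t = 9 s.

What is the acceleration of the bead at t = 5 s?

-0.4 cm/s²

Acceleration is the slope of the v-t graph on 1–6 s: (-6 − -4)/(6 − 1) = -0.4 cm/s².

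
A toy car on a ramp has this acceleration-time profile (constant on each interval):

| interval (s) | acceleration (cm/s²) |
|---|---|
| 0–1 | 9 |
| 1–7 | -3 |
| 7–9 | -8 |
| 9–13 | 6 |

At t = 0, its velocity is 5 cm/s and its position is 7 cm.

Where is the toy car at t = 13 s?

-9.5 cm

On each constant-a segment, Δv = aΔt and Δx = v₀Δt + ½aΔt²; chain segment to segment.
0–1 s: v starts 5 cm/s; Δx = 5·1 + ½·9·1² = 9.5 cm; v ends 14 cm/s.
1–7 s: v starts 14 cm/s; Δx = 14·6 + ½·-3·6² = 30 cm; v ends -4 cm/s.
7–9 s: v starts -4 cm/s; Δx = -4·2 + ½·-8·2² = -24 cm; v ends -20 cm/s.
9–13 s: v starts -20 cm/s; Δx = -20·4 + ½·6·4² = -32 cm; v ends 4 cm/s.
x(13) = 7 + Σ Δx = -9.5 cm.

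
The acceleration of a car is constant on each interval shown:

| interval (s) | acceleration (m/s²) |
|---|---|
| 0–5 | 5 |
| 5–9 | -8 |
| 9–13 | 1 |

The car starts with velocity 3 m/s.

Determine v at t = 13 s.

0 m/s

Δv equals the area under the a-t graph; then v = v₀ + Δv.
0–5 s: 5 × 5 = 25 m/s
5–9 s: -8 × 4 = -32 m/s
9–13 s: 1 × 4 = 4 m/s
Δv = -3 m/s, so v(13) = 3 + (-3) = 0 m/s.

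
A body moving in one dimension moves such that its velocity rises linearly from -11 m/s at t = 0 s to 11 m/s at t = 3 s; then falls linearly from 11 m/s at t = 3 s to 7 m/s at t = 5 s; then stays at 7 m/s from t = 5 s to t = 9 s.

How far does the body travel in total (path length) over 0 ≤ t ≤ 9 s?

Distance (not displacement) is the total path length: add the absolute areas under v-t.
0–3 s: v = 0 at t = 1.5 s; triangle areas 8.25 + 8.25 = 16.5 m
3–5 s: |½(11 + 7)(2)| = 18 m
5–9 s: |7| × 4 = 28 m
Total distance = 62.5 m

62.5 m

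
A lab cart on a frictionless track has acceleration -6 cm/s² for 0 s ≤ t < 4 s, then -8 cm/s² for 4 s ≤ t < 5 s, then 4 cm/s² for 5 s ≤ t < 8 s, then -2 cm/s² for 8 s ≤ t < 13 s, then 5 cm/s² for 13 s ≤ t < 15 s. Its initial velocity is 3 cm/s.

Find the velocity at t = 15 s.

-17 cm/s

Δv equals the area under the a-t graph; then v = v₀ + Δv.
0–4 s: -6 × 4 = -24 cm/s
4–5 s: -8 × 1 = -8 cm/s
5–8 s: 4 × 3 = 12 cm/s
8–13 s: -2 × 5 = -10 cm/s
13–15 s: 5 × 2 = 10 cm/s
Δv = -20 cm/s, so v(15) = 3 + (-20) = -17 cm/s.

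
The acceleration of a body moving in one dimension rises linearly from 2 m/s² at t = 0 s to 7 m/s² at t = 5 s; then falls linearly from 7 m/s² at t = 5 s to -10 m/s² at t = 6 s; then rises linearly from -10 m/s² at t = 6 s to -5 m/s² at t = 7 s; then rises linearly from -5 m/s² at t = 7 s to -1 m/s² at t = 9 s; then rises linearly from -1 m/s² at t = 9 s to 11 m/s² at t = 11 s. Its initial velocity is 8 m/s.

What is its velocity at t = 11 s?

Δv equals the area under the a-t graph; then v = v₀ + Δv.
0–5 s: ½(2 + 7)(5) = 22.5 m/s
5–6 s: ½(7 + -10)(1) = -1.5 m/s
6–7 s: ½(-10 + -5)(1) = -7.5 m/s
7–9 s: ½(-5 + -1)(2) = -6 m/s
9–11 s: ½(-1 + 11)(2) = 10 m/s
Δv = 17.5 m/s, so v(11) = 8 + (17.5) = 25.5 m/s.

25.5 m/s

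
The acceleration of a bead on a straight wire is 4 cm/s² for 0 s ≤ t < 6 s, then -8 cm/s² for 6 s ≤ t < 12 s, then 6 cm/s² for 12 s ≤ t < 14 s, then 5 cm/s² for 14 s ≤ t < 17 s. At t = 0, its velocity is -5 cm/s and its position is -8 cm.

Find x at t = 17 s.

On each constant-a segment, Δv = aΔt and Δx = v₀Δt + ½aΔt²; chain segment to segment.
0–6 s: v starts -5 cm/s; Δx = -5·6 + ½·4·6² = 42 cm; v ends 19 cm/s.
6–12 s: v starts 19 cm/s; Δx = 19·6 + ½·-8·6² = -30 cm; v ends -29 cm/s.
12–14 s: v starts -29 cm/s; Δx = -29·2 + ½·6·2² = -46 cm; v ends -17 cm/s.
14–17 s: v starts -17 cm/s; Δx = -17·3 + ½·5·3² = -28.5 cm; v ends -2 cm/s.
x(17) = -8 + Σ Δx = -70.5 cm.

-70.5 cm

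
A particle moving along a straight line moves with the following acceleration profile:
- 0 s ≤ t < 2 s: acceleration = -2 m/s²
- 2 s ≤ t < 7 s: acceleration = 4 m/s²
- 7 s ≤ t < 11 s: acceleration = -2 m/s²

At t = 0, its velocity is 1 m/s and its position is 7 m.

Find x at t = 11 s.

92 m

On each constant-a segment, Δv = aΔt and Δx = v₀Δt + ½aΔt²; chain segment to segment.
0–2 s: v starts 1 m/s; Δx = 1·2 + ½·-2·2² = -2 m; v ends -3 m/s.
2–7 s: v starts -3 m/s; Δx = -3·5 + ½·4·5² = 35 m; v ends 17 m/s.
7–11 s: v starts 17 m/s; Δx = 17·4 + ½·-2·4² = 52 m; v ends 9 m/s.
x(11) = 7 + Σ Δx = 92 m.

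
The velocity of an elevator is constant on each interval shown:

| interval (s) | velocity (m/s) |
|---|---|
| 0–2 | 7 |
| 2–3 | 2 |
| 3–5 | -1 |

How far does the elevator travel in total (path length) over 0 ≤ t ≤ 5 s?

18 m

Distance (not displacement) is the total path length: add the absolute areas under v-t.
0–2 s: |7| × 2 = 14 m
2–3 s: |2| × 1 = 2 m
3–5 s: |-1| × 2 = 2 m
Total distance = 18 m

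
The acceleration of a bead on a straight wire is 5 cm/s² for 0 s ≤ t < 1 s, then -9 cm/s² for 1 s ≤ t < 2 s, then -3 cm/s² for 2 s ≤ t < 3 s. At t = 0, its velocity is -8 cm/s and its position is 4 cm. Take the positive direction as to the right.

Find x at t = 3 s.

-22.5 cm

On each constant-a segment, Δv = aΔt and Δx = v₀Δt + ½aΔt²; chain segment to segment.
0–1 s: v starts -8 cm/s; Δx = -8·1 + ½·5·1² = -5.5 cm; v ends -3 cm/s.
1–2 s: v starts -3 cm/s; Δx = -3·1 + ½·-9·1² = -7.5 cm; v ends -12 cm/s.
2–3 s: v starts -12 cm/s; Δx = -12·1 + ½·-3·1² = -13.5 cm; v ends -15 cm/s.
x(3) = 4 + Σ Δx = -22.5 cm.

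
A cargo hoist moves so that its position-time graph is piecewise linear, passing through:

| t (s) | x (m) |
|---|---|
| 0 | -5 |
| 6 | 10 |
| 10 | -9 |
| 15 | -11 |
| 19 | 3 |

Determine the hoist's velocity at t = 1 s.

Velocity is the slope of the x-t graph on 0–6 s: (10 − -5)/(6 − 0) = 2.5 m/s.

2.5 m/s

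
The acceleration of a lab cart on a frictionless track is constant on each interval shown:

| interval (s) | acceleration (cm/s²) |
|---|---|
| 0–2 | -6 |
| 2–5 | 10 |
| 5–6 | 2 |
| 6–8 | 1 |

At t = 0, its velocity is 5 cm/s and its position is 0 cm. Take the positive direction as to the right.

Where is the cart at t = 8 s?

98 cm

On each constant-a segment, Δv = aΔt and Δx = v₀Δt + ½aΔt²; chain segment to segment.
0–2 s: v starts 5 cm/s; Δx = 5·2 + ½·-6·2² = -2 cm; v ends -7 cm/s.
2–5 s: v starts -7 cm/s; Δx = -7·3 + ½·10·3² = 24 cm; v ends 23 cm/s.
5–6 s: v starts 23 cm/s; Δx = 23·1 + ½·2·1² = 24 cm; v ends 25 cm/s.
6–8 s: v starts 25 cm/s; Δx = 25·2 + ½·1·2² = 52 cm; v ends 27 cm/s.
x(8) = 0 + Σ Δx = 98 cm.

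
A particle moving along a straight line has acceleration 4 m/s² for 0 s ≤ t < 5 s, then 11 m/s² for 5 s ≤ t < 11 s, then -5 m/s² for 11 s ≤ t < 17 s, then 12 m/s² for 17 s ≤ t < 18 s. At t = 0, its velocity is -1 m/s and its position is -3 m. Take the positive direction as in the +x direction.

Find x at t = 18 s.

835 m

On each constant-a segment, Δv = aΔt and Δx = v₀Δt + ½aΔt²; chain segment to segment.
0–5 s: v starts -1 m/s; Δx = -1·5 + ½·4·5² = 45 m; v ends 19 m/s.
5–11 s: v starts 19 m/s; Δx = 19·6 + ½·11·6² = 312 m; v ends 85 m/s.
11–17 s: v starts 85 m/s; Δx = 85·6 + ½·-5·6² = 420 m; v ends 55 m/s.
17–18 s: v starts 55 m/s; Δx = 55·1 + ½·12·1² = 61 m; v ends 67 m/s.
x(18) = -3 + Σ Δx = 835 m.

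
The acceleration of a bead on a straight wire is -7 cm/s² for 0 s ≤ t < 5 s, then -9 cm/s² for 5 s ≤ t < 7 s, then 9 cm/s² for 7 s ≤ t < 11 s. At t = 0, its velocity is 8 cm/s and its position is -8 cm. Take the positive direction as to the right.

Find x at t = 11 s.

-235.5 cm

On each constant-a segment, Δv = aΔt and Δx = v₀Δt + ½aΔt²; chain segment to segment.
0–5 s: v starts 8 cm/s; Δx = 8·5 + ½·-7·5² = -47.5 cm; v ends -27 cm/s.
5–7 s: v starts -27 cm/s; Δx = -27·2 + ½·-9·2² = -72 cm; v ends -45 cm/s.
7–11 s: v starts -45 cm/s; Δx = -45·4 + ½·9·4² = -108 cm; v ends -9 cm/s.
x(11) = -8 + Σ Δx = -235.5 cm.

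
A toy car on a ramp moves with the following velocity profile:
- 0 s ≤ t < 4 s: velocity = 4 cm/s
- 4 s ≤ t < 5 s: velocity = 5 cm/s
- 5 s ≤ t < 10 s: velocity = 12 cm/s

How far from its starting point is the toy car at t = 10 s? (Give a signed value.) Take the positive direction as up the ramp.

81 cm

Displacement is the signed area under the v-t curve.
0–4 s: 4 × 4 = 16 cm
4–5 s: 5 × 1 = 5 cm
5–10 s: 12 × 5 = 60 cm
Net displacement = 81 cm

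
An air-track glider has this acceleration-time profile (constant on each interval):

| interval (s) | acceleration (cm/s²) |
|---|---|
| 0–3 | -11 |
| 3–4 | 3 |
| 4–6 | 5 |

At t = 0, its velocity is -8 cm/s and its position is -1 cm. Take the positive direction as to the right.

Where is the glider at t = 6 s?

On each constant-a segment, Δv = aΔt and Δx = v₀Δt + ½aΔt²; chain segment to segment.
0–3 s: v starts -8 cm/s; Δx = -8·3 + ½·-11·3² = -73.5 cm; v ends -41 cm/s.
3–4 s: v starts -41 cm/s; Δx = -41·1 + ½·3·1² = -39.5 cm; v ends -38 cm/s.
4–6 s: v starts -38 cm/s; Δx = -38·2 + ½·5·2² = -66 cm; v ends -28 cm/s.
x(6) = -1 + Σ Δx = -180 cm.

-180 cm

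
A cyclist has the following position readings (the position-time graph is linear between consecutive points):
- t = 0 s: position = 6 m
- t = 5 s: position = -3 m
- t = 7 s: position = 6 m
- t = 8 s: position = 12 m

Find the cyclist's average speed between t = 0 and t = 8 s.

Average speed = (total path length)/(elapsed time); on a piecewise-linear x-t graph the path length is Σ|Δx|.
0–5 s: |Δx| = |-3 − 6| = 9 m
5–7 s: |Δx| = |6 − -3| = 9 m
7–8 s: |Δx| = |12 − 6| = 6 m
Total path = 24 m; average speed = 24/8 = 3 m/s.

3 m/s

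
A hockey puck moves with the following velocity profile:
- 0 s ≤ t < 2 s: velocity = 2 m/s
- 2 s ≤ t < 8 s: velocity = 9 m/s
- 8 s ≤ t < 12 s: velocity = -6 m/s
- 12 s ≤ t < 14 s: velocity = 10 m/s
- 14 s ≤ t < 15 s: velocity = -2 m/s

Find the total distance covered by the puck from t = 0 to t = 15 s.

104 m

Total distance travelled is ∫|v| dt — sum the magnitudes of each area piece.
0–2 s: |2| × 2 = 4 m
2–8 s: |9| × 6 = 54 m
8–12 s: |-6| × 4 = 24 m
12–14 s: |10| × 2 = 20 m
14–15 s: |-2| × 1 = 2 m
Total distance = 104 m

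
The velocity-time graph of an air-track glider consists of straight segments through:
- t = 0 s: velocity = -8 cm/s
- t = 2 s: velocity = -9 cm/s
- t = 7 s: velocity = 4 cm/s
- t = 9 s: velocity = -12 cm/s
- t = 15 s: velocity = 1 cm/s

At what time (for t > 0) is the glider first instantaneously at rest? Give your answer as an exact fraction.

v changes sign on 2–7 s (from -9 to 4); the graph is linear there, so v = 0 at t = 2 + (9)·(7 − 2)/(4 − -9) = 71/13 s.

t = 71/13 s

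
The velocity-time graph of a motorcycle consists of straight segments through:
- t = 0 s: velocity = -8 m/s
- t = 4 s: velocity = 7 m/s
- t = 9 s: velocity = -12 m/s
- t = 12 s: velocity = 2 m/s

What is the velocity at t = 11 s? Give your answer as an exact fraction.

-8/3 m/s

On 9–12 s the graph is linear from -12 to 2 m/s: v(11) = -12 + (2 − -12)·(11 − 9)/(12 − 9) = -8/3 m/s.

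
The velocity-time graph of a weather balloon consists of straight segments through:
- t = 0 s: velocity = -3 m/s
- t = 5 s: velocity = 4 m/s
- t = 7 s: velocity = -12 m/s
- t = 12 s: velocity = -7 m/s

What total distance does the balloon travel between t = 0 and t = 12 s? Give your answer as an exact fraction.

Total distance travelled is ∫|v| dt — sum the magnitudes of each area piece.
0–5 s: v = 0 at t = 15/7 s; triangle areas 45/14 + 40/7 = 125/14 m
5–7 s: v = 0 at t = 5.5 s; triangle areas 1 + 9 = 10 m
7–12 s: |½(-12 + -7)(5)| = 47.5 m
Total distance = 465/7 m

465/7 m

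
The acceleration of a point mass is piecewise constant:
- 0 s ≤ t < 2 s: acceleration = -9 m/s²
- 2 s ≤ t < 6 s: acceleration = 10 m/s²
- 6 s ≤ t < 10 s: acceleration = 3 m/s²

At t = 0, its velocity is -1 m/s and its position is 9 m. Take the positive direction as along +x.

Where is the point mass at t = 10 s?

On each constant-a segment, Δv = aΔt and Δx = v₀Δt + ½aΔt²; chain segment to segment.
0–2 s: v starts -1 m/s; Δx = -1·2 + ½·-9·2² = -20 m; v ends -19 m/s.
2–6 s: v starts -19 m/s; Δx = -19·4 + ½·10·4² = 4 m; v ends 21 m/s.
6–10 s: v starts 21 m/s; Δx = 21·4 + ½·3·4² = 108 m; v ends 33 m/s.
x(10) = 9 + Σ Δx = 101 m.

101 m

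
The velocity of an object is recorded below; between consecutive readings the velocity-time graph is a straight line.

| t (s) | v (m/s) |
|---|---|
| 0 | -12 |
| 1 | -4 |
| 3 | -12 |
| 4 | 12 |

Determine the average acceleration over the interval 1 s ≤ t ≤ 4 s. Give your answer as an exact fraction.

16/3 m/s²

Average acceleration = Δv/Δt = (12 − -4)/(4 − 1) = 16/3 m/s².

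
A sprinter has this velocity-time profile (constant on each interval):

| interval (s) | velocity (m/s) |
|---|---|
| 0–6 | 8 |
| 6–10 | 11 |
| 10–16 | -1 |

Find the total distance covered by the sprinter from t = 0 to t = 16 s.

98 m

Distance (not displacement) is the total path length: add the absolute areas under v-t.
0–6 s: |8| × 6 = 48 m
6–10 s: |11| × 4 = 44 m
10–16 s: |-1| × 6 = 6 m
Total distance = 98 m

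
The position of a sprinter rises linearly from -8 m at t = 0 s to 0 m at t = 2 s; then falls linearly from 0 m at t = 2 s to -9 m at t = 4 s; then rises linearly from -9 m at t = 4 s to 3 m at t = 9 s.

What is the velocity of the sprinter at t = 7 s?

2.4 m/s

Velocity is the slope of the x-t graph on 4–9 s: (3 − -9)/(9 − 4) = 2.4 m/s.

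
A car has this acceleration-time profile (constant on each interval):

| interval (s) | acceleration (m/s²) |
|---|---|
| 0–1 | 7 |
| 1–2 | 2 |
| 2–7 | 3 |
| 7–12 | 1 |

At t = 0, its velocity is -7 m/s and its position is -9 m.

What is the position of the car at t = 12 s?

On each constant-a segment, Δv = aΔt and Δx = v₀Δt + ½aΔt²; chain segment to segment.
0–1 s: v starts -7 m/s; Δx = -7·1 + ½·7·1² = -3.5 m; v ends 0 m/s.
1–2 s: v starts 0 m/s; Δx = 0·1 + ½·2·1² = 1 m; v ends 2 m/s.
2–7 s: v starts 2 m/s; Δx = 2·5 + ½·3·5² = 47.5 m; v ends 17 m/s.
7–12 s: v starts 17 m/s; Δx = 17·5 + ½·1·5² = 97.5 m; v ends 22 m/s.
x(12) = -9 + Σ Δx = 133.5 m.

133.5 m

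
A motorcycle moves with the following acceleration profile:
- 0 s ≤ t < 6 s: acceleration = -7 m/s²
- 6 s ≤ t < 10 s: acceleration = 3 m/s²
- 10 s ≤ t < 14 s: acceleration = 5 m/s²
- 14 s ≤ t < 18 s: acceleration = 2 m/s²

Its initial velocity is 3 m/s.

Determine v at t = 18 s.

Δv equals the area under the a-t graph; then v = v₀ + Δv.
0–6 s: -7 × 6 = -42 m/s
6–10 s: 3 × 4 = 12 m/s
10–14 s: 5 × 4 = 20 m/s
14–18 s: 2 × 4 = 8 m/s
Δv = -2 m/s, so v(18) = 3 + (-2) = 1 m/s.

1 m/s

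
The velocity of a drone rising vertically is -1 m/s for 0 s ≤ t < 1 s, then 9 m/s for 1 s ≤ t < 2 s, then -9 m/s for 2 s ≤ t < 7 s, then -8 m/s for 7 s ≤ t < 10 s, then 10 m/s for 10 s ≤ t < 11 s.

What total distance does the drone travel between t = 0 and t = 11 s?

Total distance travelled is ∫|v| dt — sum the magnitudes of each area piece.
0–1 s: |-1| × 1 = 1 m
1–2 s: |9| × 1 = 9 m
2–7 s: |-9| × 5 = 45 m
7–10 s: |-8| × 3 = 24 m
10–11 s: |10| × 1 = 10 m
Total distance = 89 m

89 m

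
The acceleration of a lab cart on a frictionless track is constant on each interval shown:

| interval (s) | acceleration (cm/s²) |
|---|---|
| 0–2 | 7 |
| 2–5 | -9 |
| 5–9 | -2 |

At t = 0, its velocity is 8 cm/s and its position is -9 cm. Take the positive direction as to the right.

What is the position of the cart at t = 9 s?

10.5 cm

On each constant-a segment, Δv = aΔt and Δx = v₀Δt + ½aΔt²; chain segment to segment.
0–2 s: v starts 8 cm/s; Δx = 8·2 + ½·7·2² = 30 cm; v ends 22 cm/s.
2–5 s: v starts 22 cm/s; Δx = 22·3 + ½·-9·3² = 25.5 cm; v ends -5 cm/s.
5–9 s: v starts -5 cm/s; Δx = -5·4 + ½·-2·4² = -36 cm; v ends -13 cm/s.
x(9) = -9 + Σ Δx = 10.5 cm.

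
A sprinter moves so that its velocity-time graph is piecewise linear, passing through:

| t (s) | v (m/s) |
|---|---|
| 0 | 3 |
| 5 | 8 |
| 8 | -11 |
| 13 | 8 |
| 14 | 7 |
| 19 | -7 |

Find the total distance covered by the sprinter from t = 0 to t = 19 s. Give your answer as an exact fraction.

Total distance travelled is ∫|v| dt — sum the magnitudes of each area piece.
0–5 s: |½(3 + 8)(5)| = 27.5 m
5–8 s: v = 0 at t = 119/19 s; triangle areas 96/19 + 363/38 = 555/38 m
8–13 s: v = 0 at t = 207/19 s; triangle areas 605/38 + 160/19 = 925/38 m
13–14 s: |½(8 + 7)(1)| = 7.5 m
14–19 s: v = 0 at t = 16.5 s; triangle areas 8.75 + 8.75 = 17.5 m
Total distance = 3475/38 m

3475/38 m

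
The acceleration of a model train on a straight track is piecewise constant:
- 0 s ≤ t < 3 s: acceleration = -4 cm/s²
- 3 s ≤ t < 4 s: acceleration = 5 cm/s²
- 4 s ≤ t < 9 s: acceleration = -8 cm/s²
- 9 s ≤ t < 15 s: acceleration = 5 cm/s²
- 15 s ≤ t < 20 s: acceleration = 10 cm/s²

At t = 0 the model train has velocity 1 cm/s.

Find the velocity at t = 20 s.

Δv equals the area under the a-t graph; then v = v₀ + Δv.
0–3 s: -4 × 3 = -12 cm/s
3–4 s: 5 × 1 = 5 cm/s
4–9 s: -8 × 5 = -40 cm/s
9–15 s: 5 × 6 = 30 cm/s
15–20 s: 10 × 5 = 50 cm/s
Δv = 33 cm/s, so v(20) = 1 + (33) = 34 cm/s.

34 cm/s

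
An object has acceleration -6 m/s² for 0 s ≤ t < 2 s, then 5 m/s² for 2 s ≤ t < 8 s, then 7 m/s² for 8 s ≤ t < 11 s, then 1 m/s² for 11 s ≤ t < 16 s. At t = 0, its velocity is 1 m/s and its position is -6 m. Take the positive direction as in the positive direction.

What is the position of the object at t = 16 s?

On each constant-a segment, Δv = aΔt and Δx = v₀Δt + ½aΔt²; chain segment to segment.
0–2 s: v starts 1 m/s; Δx = 1·2 + ½·-6·2² = -10 m; v ends -11 m/s.
2–8 s: v starts -11 m/s; Δx = -11·6 + ½·5·6² = 24 m; v ends 19 m/s.
8–11 s: v starts 19 m/s; Δx = 19·3 + ½·7·3² = 88.5 m; v ends 40 m/s.
11–16 s: v starts 40 m/s; Δx = 40·5 + ½·1·5² = 212.5 m; v ends 45 m/s.
x(16) = -6 + Σ Δx = 309 m.

309 m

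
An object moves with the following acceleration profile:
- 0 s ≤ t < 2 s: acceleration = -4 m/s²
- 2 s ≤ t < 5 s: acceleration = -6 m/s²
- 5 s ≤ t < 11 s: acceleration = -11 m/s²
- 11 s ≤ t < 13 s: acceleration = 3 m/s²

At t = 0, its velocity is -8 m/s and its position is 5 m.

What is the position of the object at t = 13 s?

-690 m

On each constant-a segment, Δv = aΔt and Δx = v₀Δt + ½aΔt²; chain segment to segment.
0–2 s: v starts -8 m/s; Δx = -8·2 + ½·-4·2² = -24 m; v ends -16 m/s.
2–5 s: v starts -16 m/s; Δx = -16·3 + ½·-6·3² = -75 m; v ends -34 m/s.
5–11 s: v starts -34 m/s; Δx = -34·6 + ½·-11·6² = -402 m; v ends -100 m/s.
11–13 s: v starts -100 m/s; Δx = -100·2 + ½·3·2² = -194 m; v ends -94 m/s.
x(13) = 5 + Σ Δx = -690 m.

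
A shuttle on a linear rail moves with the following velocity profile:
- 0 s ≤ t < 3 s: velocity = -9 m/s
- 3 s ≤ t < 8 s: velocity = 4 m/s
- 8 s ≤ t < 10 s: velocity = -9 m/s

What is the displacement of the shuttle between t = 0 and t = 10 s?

-25 m

Displacement is the signed area under the v-t curve.
0–3 s: -9 × 3 = -27 m
3–8 s: 4 × 5 = 20 m
8–10 s: -9 × 2 = -18 m
Net displacement = -25 m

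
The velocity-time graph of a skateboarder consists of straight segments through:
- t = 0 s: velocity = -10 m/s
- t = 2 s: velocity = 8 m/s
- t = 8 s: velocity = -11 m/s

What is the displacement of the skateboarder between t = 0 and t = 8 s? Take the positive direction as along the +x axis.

Displacement is the signed area under the v-t curve.
0–2 s: ½(-10 + 8)(2) = -2 m
2–8 s: ½(8 + -11)(6) = -9 m
Net displacement = -11 m

-11 m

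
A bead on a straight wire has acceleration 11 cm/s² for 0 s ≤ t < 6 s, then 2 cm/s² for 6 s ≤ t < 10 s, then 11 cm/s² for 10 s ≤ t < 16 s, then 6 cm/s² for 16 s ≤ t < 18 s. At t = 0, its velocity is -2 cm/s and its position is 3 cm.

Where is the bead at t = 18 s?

On each constant-a segment, Δv = aΔt and Δx = v₀Δt + ½aΔt²; chain segment to segment.
0–6 s: v starts -2 cm/s; Δx = -2·6 + ½·11·6² = 186 cm; v ends 64 cm/s.
6–10 s: v starts 64 cm/s; Δx = 64·4 + ½·2·4² = 272 cm; v ends 72 cm/s.
10–16 s: v starts 72 cm/s; Δx = 72·6 + ½·11·6² = 630 cm; v ends 138 cm/s.
16–18 s: v starts 138 cm/s; Δx = 138·2 + ½·6·2² = 288 cm; v ends 150 cm/s.
x(18) = 3 + Σ Δx = 1379 cm.

1379 cm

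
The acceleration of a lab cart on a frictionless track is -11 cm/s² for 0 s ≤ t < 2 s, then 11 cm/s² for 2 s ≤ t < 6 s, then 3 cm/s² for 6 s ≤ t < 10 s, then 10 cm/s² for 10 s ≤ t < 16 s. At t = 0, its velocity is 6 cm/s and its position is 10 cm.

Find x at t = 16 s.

580 cm

On each constant-a segment, Δv = aΔt and Δx = v₀Δt + ½aΔt²; chain segment to segment.
0–2 s: v starts 6 cm/s; Δx = 6·2 + ½·-11·2² = -10 cm; v ends -16 cm/s.
2–6 s: v starts -16 cm/s; Δx = -16·4 + ½·11·4² = 24 cm; v ends 28 cm/s.
6–10 s: v starts 28 cm/s; Δx = 28·4 + ½·3·4² = 136 cm; v ends 40 cm/s.
10–16 s: v starts 40 cm/s; Δx = 40·6 + ½·10·6² = 420 cm; v ends 100 cm/s.
x(16) = 10 + Σ Δx = 580 cm.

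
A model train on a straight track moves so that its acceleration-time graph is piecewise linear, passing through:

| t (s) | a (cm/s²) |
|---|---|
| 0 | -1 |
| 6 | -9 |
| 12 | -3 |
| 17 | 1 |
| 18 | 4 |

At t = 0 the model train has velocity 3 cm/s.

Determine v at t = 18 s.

Δv equals the area under the a-t graph; then v = v₀ + Δv.
0–6 s: ½(-1 + -9)(6) = -30 cm/s
6–12 s: ½(-9 + -3)(6) = -36 cm/s
12–17 s: ½(-3 + 1)(5) = -5 cm/s
17–18 s: ½(1 + 4)(1) = 2.5 cm/s
Δv = -68.5 cm/s, so v(18) = 3 + (-68.5) = -65.5 cm/s.

-65.5 cm/s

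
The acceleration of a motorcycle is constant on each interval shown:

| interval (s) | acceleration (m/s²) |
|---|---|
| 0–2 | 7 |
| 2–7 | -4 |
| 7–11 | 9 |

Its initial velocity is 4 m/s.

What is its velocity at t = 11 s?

Δv equals the area under the a-t graph; then v = v₀ + Δv.
0–2 s: 7 × 2 = 14 m/s
2–7 s: -4 × 5 = -20 m/s
7–11 s: 9 × 4 = 36 m/s
Δv = 30 m/s, so v(11) = 4 + (30) = 34 m/s.

34 m/s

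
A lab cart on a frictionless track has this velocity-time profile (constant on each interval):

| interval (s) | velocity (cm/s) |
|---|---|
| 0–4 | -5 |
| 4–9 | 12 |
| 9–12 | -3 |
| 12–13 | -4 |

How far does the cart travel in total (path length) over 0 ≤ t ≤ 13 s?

93 cm

Distance (not displacement) is the total path length: add the absolute areas under v-t.
0–4 s: |-5| × 4 = 20 cm
4–9 s: |12| × 5 = 60 cm
9–12 s: |-3| × 3 = 9 cm
12–13 s: |-4| × 1 = 4 cm
Total distance = 93 cm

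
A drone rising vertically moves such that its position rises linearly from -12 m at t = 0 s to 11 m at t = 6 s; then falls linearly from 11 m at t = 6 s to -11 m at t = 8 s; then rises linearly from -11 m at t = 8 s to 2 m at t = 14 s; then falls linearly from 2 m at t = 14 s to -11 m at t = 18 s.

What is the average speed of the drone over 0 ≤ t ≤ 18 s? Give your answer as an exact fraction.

Average speed = (total path length)/(elapsed time); on a piecewise-linear x-t graph the path length is Σ|Δx|.
0–6 s: |Δx| = |11 − -12| = 23 m
6–8 s: |Δx| = |-11 − 11| = 22 m
8–14 s: |Δx| = |2 − -11| = 13 m
14–18 s: |Δx| = |-11 − 2| = 13 m
Total path = 71 m; average speed = 71/18 = 71/18 m/s.

71/18 m/s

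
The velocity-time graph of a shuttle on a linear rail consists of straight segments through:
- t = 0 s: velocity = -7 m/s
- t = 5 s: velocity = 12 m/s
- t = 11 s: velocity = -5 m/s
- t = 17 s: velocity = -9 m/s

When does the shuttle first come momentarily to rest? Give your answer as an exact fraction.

t = 35/19 s

v changes sign on 0–5 s (from -7 to 12); the graph is linear there, so v = 0 at t = 0 + (7)·(5 − 0)/(12 − -7) = 35/19 s.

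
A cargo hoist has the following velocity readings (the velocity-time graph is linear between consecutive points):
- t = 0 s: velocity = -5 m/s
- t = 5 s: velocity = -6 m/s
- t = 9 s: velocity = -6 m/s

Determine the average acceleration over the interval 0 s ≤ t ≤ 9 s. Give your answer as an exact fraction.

-1/9 m/s²

Average acceleration = Δv/Δt = (-6 − -5)/(9 − 0) = -1/9 m/s².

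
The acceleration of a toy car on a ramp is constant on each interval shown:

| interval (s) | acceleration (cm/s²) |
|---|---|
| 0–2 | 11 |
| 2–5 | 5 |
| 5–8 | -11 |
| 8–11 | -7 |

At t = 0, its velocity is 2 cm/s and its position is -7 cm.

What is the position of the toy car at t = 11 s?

On each constant-a segment, Δv = aΔt and Δx = v₀Δt + ½aΔt²; chain segment to segment.
0–2 s: v starts 2 cm/s; Δx = 2·2 + ½·11·2² = 26 cm; v ends 24 cm/s.
2–5 s: v starts 24 cm/s; Δx = 24·3 + ½·5·3² = 94.5 cm; v ends 39 cm/s.
5–8 s: v starts 39 cm/s; Δx = 39·3 + ½·-11·3² = 67.5 cm; v ends 6 cm/s.
8–11 s: v starts 6 cm/s; Δx = 6·3 + ½·-7·3² = -13.5 cm; v ends -15 cm/s.
x(11) = -7 + Σ Δx = 167.5 cm.

167.5 cm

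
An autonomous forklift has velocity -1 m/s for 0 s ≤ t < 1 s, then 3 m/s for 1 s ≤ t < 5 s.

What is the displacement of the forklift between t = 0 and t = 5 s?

11 m

Net displacement equals the area under the velocity-time graph (areas below the axis count negative).
0–1 s: -1 × 1 = -1 m
1–5 s: 3 × 4 = 12 m
Net displacement = 11 m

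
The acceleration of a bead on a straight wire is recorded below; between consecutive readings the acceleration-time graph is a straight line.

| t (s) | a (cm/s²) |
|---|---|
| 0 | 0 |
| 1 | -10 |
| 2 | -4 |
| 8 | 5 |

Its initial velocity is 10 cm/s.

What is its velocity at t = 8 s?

Δv equals the area under the a-t graph; then v = v₀ + Δv.
0–1 s: ½(0 + -10)(1) = -5 cm/s
1–2 s: ½(-10 + -4)(1) = -7 cm/s
2–8 s: ½(-4 + 5)(6) = 3 cm/s
Δv = -9 cm/s, so v(8) = 10 + (-9) = 1 cm/s.

1 cm/s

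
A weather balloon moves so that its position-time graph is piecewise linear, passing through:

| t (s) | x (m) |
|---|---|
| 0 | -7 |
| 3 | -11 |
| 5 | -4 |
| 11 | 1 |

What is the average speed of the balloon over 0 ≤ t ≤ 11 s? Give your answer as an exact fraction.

Average speed = (total path length)/(elapsed time); on a piecewise-linear x-t graph the path length is Σ|Δx|.
0–3 s: |Δx| = |-11 − -7| = 4 m
3–5 s: |Δx| = |-4 − -11| = 7 m
5–11 s: |Δx| = |1 − -4| = 5 m
Total path = 16 m; average speed = 16/11 = 16/11 m/s.

16/11 m/s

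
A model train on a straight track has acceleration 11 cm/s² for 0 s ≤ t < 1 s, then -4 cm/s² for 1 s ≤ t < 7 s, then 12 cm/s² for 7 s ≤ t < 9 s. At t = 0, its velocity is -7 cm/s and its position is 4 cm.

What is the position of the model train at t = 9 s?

On each constant-a segment, Δv = aΔt and Δx = v₀Δt + ½aΔt²; chain segment to segment.
0–1 s: v starts -7 cm/s; Δx = -7·1 + ½·11·1² = -1.5 cm; v ends 4 cm/s.
1–7 s: v starts 4 cm/s; Δx = 4·6 + ½·-4·6² = -48 cm; v ends -20 cm/s.
7–9 s: v starts -20 cm/s; Δx = -20·2 + ½·12·2² = -16 cm; v ends 4 cm/s.
x(9) = 4 + Σ Δx = -61.5 cm.

-61.5 cm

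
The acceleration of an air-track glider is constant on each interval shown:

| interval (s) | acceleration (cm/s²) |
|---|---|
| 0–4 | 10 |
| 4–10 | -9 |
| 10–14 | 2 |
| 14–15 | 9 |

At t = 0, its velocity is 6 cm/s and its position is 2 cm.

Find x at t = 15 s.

On each constant-a segment, Δv = aΔt and Δx = v₀Δt + ½aΔt²; chain segment to segment.
0–4 s: v starts 6 cm/s; Δx = 6·4 + ½·10·4² = 104 cm; v ends 46 cm/s.
4–10 s: v starts 46 cm/s; Δx = 46·6 + ½·-9·6² = 114 cm; v ends -8 cm/s.
10–14 s: v starts -8 cm/s; Δx = -8·4 + ½·2·4² = -16 cm; v ends 0 cm/s.
14–15 s: v starts 0 cm/s; Δx = 0·1 + ½·9·1² = 4.5 cm; v ends 9 cm/s.
x(15) = 2 + Σ Δx = 208.5 cm.

208.5 cm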